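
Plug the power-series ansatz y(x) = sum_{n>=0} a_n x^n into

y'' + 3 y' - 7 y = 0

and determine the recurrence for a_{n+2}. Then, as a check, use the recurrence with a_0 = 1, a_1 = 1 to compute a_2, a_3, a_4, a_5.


Substitute y = sum_n a_n x^n.
y''(x) has coefficient (n+2)(n+1) a_{n+2} at x^n;
3 y'(x) has coefficient 3 (n+1) a_{n+1} at x^n;
-7 y(x) has coefficient -7 a_n at x^n.
Matching x^n: (n+2)(n+1) a_{n+2} + 3 (n+1) a_{n+1} - 7 a_n = 0.
Thus a_{n+2} = [-3 (n+1) a_{n+1} + 7 a_n] / ((n+1)(n+2)).

Check with a_0 = 1, a_1 = 1 (apply the recurrence for n = 0, 1, 2, 3): a_0 = 1, a_1 = 1, a_2 = 2, a_3 = -5/6, a_4 = 43/24, a_5 = -41/30.

a_(n+2) = [-3 (n+1) a_(n+1) + 7 a_n] / ((n+1)(n+2)); check: a_0 = 1, a_1 = 1, a_2 = 2, a_3 = -5/6, a_4 = 43/24, a_5 = -41/30


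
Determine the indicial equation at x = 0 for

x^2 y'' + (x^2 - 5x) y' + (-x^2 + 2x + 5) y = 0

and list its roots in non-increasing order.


Divide by x^2 to reach normal form y'' + P_1(x) y' + P_2(x) y = 0 with P_1(x) = 1 - 5/x and P_2(x) = -1 + 2/x + 5/x^2.
x = 0 is a singular point because the y'-coefficient 1 - 5/x has a pole at x = 0 and the y-coefficient -1 + 2/x + 5/x^2 has a pole at x = 0.
It is a regular singular point because x P_1(x) = p(x) = x - 5 and x^2 P_2(x) = q(x) = -x^2 + 2x + 5 are polynomials, hence analytic at x = 0.
p(0) = -5,  q(0) = 5.
Indicial equation: r(r-1) + p(0) r + q(0) = 0, i.e. r^2 + (p(0) - 1) r + q(0) = 0, i.e. r^2 - 6 r + 5 = 0.
Discriminant: (-6)^2 - 4(5) = 16, so r = (6 ± 4)/2.
Solving: r_1 = 5, r_2 = 1.

indicial: r^2 - 6 r + 5 = 0; roots r_1 = 5, r_2 = 1


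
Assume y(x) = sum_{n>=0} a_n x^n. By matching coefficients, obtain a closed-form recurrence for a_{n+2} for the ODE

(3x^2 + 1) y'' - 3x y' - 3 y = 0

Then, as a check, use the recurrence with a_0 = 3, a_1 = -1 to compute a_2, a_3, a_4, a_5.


Substitute y = sum_n a_n x^n.
(1 + 3 x^2) y'' contributes (n+2)(n+1) a_{n+2} + 3 n(n-1) a_n at x^n.
-3 x y'(x) contributes -3 n a_n at x^n.
-3 y(x) contributes -3 a_n at x^n.
Matching x^n: (n+2)(n+1) a_{n+2} + (3 n(n-1) - 3 n - 3) a_n = 0.
Thus a_{n+2} = (-3 n(n-1) + 3 n + 3) / ((n+1)(n+2)) * a_n.

Check with a_0 = 3, a_1 = -1 (apply the recurrence for n = 0, 1, 2, 3): a_0 = 3, a_1 = -1, a_2 = 9/2, a_3 = -1, a_4 = 9/8, a_5 = 3/10.

a_(n+2) = (-3 n(n-1) + 3 n + 3) / ((n+1)(n+2)) * a_n; check: a_0 = 3, a_1 = -1, a_2 = 9/2, a_3 = -1, a_4 = 9/8, a_5 = 3/10


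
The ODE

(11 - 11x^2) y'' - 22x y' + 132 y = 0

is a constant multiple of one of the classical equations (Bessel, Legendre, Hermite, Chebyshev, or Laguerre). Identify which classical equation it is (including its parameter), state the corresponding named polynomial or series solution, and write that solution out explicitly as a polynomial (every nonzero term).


All three coefficients share the factor 11; dividing through by 11 gives  (1 - x^2) y'' - 2x y' + 12 y = 0.
This matches the Legendre equation (1 - x^2) y'' - 2x y' + n(n+1) y = 0 (note the -2x y' term) with n(n+1) = 12, so n = 3; the polynomial solution is P_3(x).
With y = sum_k a_k x^k, matching x^k gives (k+2)(k+1) a_{k+2} = [k(k+1) - n(n+1)] a_k = (k - 3)(k + 4) a_k. The right side vanishes at k = 3, so the series with the parity of 3 terminates at degree 3.
Standard normalization (P_n(1) = 1): leading coefficient (2n)!/(2^n (n!)^2) = 720/(8*36) = 5/2, so a_3 = 5/2. Work downward with a_k = (k+1)(k+2) a_{k+2} / ((k - 3)(k + 4)):
  a_1 = (2)(3)(5/2) / ((1 - 3)(1 + 4)) = 15/(-10) = -3/2
Hence P_3(x) = 5 x^3/2 - 3 x/2.

P_3(x); series = 5 x^3/2 - 3 x/2


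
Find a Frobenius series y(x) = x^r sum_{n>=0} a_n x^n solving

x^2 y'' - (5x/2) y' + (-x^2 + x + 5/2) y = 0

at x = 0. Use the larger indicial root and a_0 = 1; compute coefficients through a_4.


Write in Frobenius form y'' + (p(x)/x) y' + (q(x)/x^2) y = 0:
  p(x) = -5/2,  q(x) = -x^2 + x + 5/2.
Indicial equation: r(r-1) + (-5/2) r + (5/2) = 0 -> roots r_1 = 5/2, r_2 = 1.
Take r = r_1 = 5/2. Let y(x) = x^r sum_{n>=0} a_n x^n with a_0 = 1.
Substitute y = x^r sum a_n x^n and match x^{r+n}. The recurrence is
  D(n) a_n + 1 a_{n-1} - 1 a_{n-2} = 0,  where D(n) = (r+n)(r+n-1) + (-5/2)(r+n) + (5/2).
  a_n = [-1 a_{n-1} + 1 a_{n-2}] / D(n).
Since the indicial polynomial factors as (r - r_1)(r - r_2), D(n) = (r_1 + n - r_1)(r_1 + n - r_2) = n(n + 3/2).
Evaluating step by step (a_0 = 1):
  n = 1: D(1) = 1(1 + 3/2) = 5/2; numerator = -1(1) = -1; a_1 = (-1)/(5/2) = -2/5
  n = 2: D(2) = 2(2 + 3/2) = 7; numerator = -1(-2/5) + 1(1) = 7/5; a_2 = (7/5)/(7) = 1/5
  n = 3: D(3) = 3(3 + 3/2) = 27/2; numerator = -1(1/5) + 1(-2/5) = -3/5; a_3 = (-3/5)/(27/2) = -2/45
  n = 4: D(4) = 4(4 + 3/2) = 22; numerator = -1(-2/45) + 1(1/5) = 11/45; a_4 = (11/45)/(22) = 1/90

r = 5/2; a_0 = 1; a_1 = -2/5; a_2 = 1/5; a_3 = -2/45; a_4 = 1/90


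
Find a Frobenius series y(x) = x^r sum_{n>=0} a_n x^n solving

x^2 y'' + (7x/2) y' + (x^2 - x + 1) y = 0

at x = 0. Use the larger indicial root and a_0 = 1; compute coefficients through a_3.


Write in Frobenius form y'' + (p(x)/x) y' + (q(x)/x^2) y = 0:
  p(x) = 7/2,  q(x) = x^2 - x + 1.
Indicial equation: r(r-1) + (7/2) r + (1) = 0 -> roots r_1 = -1/2, r_2 = -2.
Take r = r_1 = -1/2. Let y(x) = x^r sum_{n>=0} a_n x^n with a_0 = 1.
Substitute y = x^r sum a_n x^n and match x^{r+n}. The recurrence is
  D(n) a_n - 1 a_{n-1} + 1 a_{n-2} = 0,  where D(n) = (r+n)(r+n-1) + (7/2)(r+n) + (1).
  a_n = [1 a_{n-1} - 1 a_{n-2}] / D(n).
Since the indicial polynomial factors as (r - r_1)(r - r_2), D(n) = (r_1 + n - r_1)(r_1 + n - r_2) = n(n + 3/2).
Evaluating step by step (a_0 = 1):
  n = 1: D(1) = 1(1 + 3/2) = 5/2; numerator = 1(1) = 1; a_1 = (1)/(5/2) = 2/5
  n = 2: D(2) = 2(2 + 3/2) = 7; numerator = 1(2/5) - 1(1) = -3/5; a_2 = (-3/5)/(7) = -3/35
  n = 3: D(3) = 3(3 + 3/2) = 27/2; numerator = 1(-3/35) - 1(2/5) = -17/35; a_3 = (-17/35)/(27/2) = -34/945

r = -1/2; a_0 = 1; a_1 = 2/5; a_2 = -3/35; a_3 = -34/945


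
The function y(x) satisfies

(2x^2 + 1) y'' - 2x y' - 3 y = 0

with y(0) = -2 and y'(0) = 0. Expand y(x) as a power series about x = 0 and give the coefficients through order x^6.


Ansatz: y(x) = sum_{n>=0} a_n x^n, so y'(x) = sum_{n>=1} n a_n x^(n-1) and y''(x) = sum_{n>=2} n(n-1) a_n x^(n-2).
Substitute into P(x) y'' + Q(x) y' + R(x) y = 0 with P(x) = 2x^2 + 1, Q(x) = -2x, R(x) = -3, and match powers of x.
Initial conditions: a_0 = -2, a_1 = 0.
Setting the coefficient of each power of x to zero and solving order by order (substituting the coefficients already found):
  x^0: 2 a_2 - 3 a_0 = 0  ->  2 a_2 = 3 a_0 = -6  ->  a_2 = -3
  x^1: 6 a_3 - 5 a_1 = 0  ->  6 a_3 = 5 a_1 = 0  ->  a_3 = 0
  x^2: 12 a_4 - 3 a_2 = 0  ->  12 a_4 = 3 a_2 = -9  ->  a_4 = -3/4
  x^3: 20 a_5 + 3 a_3 = 0  ->  20 a_5 = -3 a_3 = 0  ->  a_5 = 0
  x^4: 30 a_6 + 13 a_4 = 0  ->  30 a_6 = -13 a_4 = 39/4  ->  a_6 = 13/40
Truncated series: y(x) = -2 - 3 x^2 - (3/4) x^4 + (13/40) x^6 + O(x^7).

a_0 = -2; a_1 = 0; a_2 = -3; a_3 = 0; a_4 = -3/4; a_5 = 0; a_6 = 13/40


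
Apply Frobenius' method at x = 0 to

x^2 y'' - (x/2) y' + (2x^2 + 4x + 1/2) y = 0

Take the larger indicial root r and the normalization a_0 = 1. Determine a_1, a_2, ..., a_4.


Write in Frobenius form y'' + (p(x)/x) y' + (q(x)/x^2) y = 0:
  p(x) = -1/2,  q(x) = 2x^2 + 4x + 1/2.
Indicial equation: r(r-1) + (-1/2) r + (1/2) = 0 -> roots r_1 = 1, r_2 = 1/2.
Take r = r_1 = 1. Let y(x) = x^r sum_{n>=0} a_n x^n with a_0 = 1.
Substitute y = x^r sum a_n x^n and match x^{r+n}. The recurrence is
  D(n) a_n + 4 a_{n-1} + 2 a_{n-2} = 0,  where D(n) = (r+n)(r+n-1) + (-1/2)(r+n) + (1/2).
  a_n = [-4 a_{n-1} - 2 a_{n-2}] / D(n).
Since the indicial polynomial factors as (r - r_1)(r - r_2), D(n) = (r_1 + n - r_1)(r_1 + n - r_2) = n(n + 1/2).
Evaluating step by step (a_0 = 1):
  n = 1: D(1) = 1(1 + 1/2) = 3/2; numerator = -4(1) = -4; a_1 = (-4)/(3/2) = -8/3
  n = 2: D(2) = 2(2 + 1/2) = 5; numerator = -4(-8/3) - 2(1) = 26/3; a_2 = (26/3)/(5) = 26/15
  n = 3: D(3) = 3(3 + 1/2) = 21/2; numerator = -4(26/15) - 2(-8/3) = -8/5; a_3 = (-8/5)/(21/2) = -16/105
  n = 4: D(4) = 4(4 + 1/2) = 18; numerator = -4(-16/105) - 2(26/15) = -20/7; a_4 = (-20/7)/(18) = -10/63

r = 1; a_0 = 1; a_1 = -8/3; a_2 = 26/15; a_3 = -16/105; a_4 = -10/63


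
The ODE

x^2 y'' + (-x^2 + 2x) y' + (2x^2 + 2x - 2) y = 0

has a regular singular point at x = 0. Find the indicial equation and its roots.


Divide by x^2 to reach normal form y'' + P_1(x) y' + P_2(x) y = 0 with P_1(x) = -1 + 2/x and P_2(x) = 2 + 2/x - 2/x^2.
x = 0 is a singular point because the y'-coefficient -1 + 2/x has a pole at x = 0 and the y-coefficient 2 + 2/x - 2/x^2 has a pole at x = 0.
It is a regular singular point because x P_1(x) = p(x) = 2 - x and x^2 P_2(x) = q(x) = 2x^2 + 2x - 2 are polynomials, hence analytic at x = 0.
p(0) = 2,  q(0) = -2.
Indicial equation: r(r-1) + p(0) r + q(0) = 0, i.e. r^2 + (p(0) - 1) r + q(0) = 0, i.e. r^2 + 1 r - 2 = 0.
Discriminant: (1)^2 - 4(-2) = 9, so r = (-1 ± 3)/2.
Solving: r_1 = 1, r_2 = -2.

indicial: r^2 + 1 r - 2 = 0; roots r_1 = 1, r_2 = -2


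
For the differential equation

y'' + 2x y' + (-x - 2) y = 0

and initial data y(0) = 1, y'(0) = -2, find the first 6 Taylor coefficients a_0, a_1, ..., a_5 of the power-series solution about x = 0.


Ansatz: y(x) = sum_{n>=0} a_n x^n, so y'(x) = sum_{n>=1} n a_n x^(n-1) and y''(x) = sum_{n>=2} n(n-1) a_n x^(n-2).
Substitute into P(x) y'' + Q(x) y' + R(x) y = 0 with P(x) = 1, Q(x) = 2x, R(x) = -x - 2, and match powers of x.
Initial conditions: a_0 = 1, a_1 = -2.
Setting the coefficient of each power of x to zero and solving order by order (substituting the coefficients already found):
  x^0: 2 a_2 - 2 a_0 = 0  ->  2 a_2 = 2 a_0 = 2  ->  a_2 = 1
  x^1: 6 a_3 - a_0 = 0  ->  6 a_3 = a_0 = 1  ->  a_3 = 1/6
  x^2: 12 a_4 + 2 a_2 - a_1 = 0  ->  12 a_4 = -2 a_2 + a_1 = -4  ->  a_4 = -1/3
  x^3: 20 a_5 + 4 a_3 - a_2 = 0  ->  20 a_5 = -4 a_3 + a_2 = 1/3  ->  a_5 = 1/60
Truncated series: y(x) = 1 - 2 x + x^2 + (1/6) x^3 - (1/3) x^4 + (1/60) x^5 + O(x^6).

a_0 = 1; a_1 = -2; a_2 = 1; a_3 = 1/6; a_4 = -1/3; a_5 = 1/60


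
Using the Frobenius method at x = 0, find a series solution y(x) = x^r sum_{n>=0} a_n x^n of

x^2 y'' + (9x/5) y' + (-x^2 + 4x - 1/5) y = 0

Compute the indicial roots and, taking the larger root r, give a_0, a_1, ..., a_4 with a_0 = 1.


Write in Frobenius form y'' + (p(x)/x) y' + (q(x)/x^2) y = 0:
  p(x) = 9/5,  q(x) = -x^2 + 4x - 1/5.
Indicial equation: r(r-1) + (9/5) r + (-1/5) = 0 -> roots r_1 = 1/5, r_2 = -1.
Take r = r_1 = 1/5. Let y(x) = x^r sum_{n>=0} a_n x^n with a_0 = 1.
Substitute y = x^r sum a_n x^n and match x^{r+n}. The recurrence is
  D(n) a_n + 4 a_{n-1} - 1 a_{n-2} = 0,  where D(n) = (r+n)(r+n-1) + (9/5)(r+n) + (-1/5).
  a_n = [-4 a_{n-1} + 1 a_{n-2}] / D(n).
Since the indicial polynomial factors as (r - r_1)(r - r_2), D(n) = (r_1 + n - r_1)(r_1 + n - r_2) = n(n + 6/5).
Evaluating step by step (a_0 = 1):
  n = 1: D(1) = 1(1 + 6/5) = 11/5; numerator = -4(1) = -4; a_1 = (-4)/(11/5) = -20/11
  n = 2: D(2) = 2(2 + 6/5) = 32/5; numerator = -4(-20/11) + 1(1) = 91/11; a_2 = (91/11)/(32/5) = 455/352
  n = 3: D(3) = 3(3 + 6/5) = 63/5; numerator = -4(455/352) + 1(-20/11) = -615/88; a_3 = (-615/88)/(63/5) = -1025/1848
  n = 4: D(4) = 4(4 + 6/5) = 104/5; numerator = -4(-1025/1848) + 1(455/352) = 25955/7392; a_4 = (25955/7392)/(104/5) = 129775/768768

r = 1/5; a_0 = 1; a_1 = -20/11; a_2 = 455/352; a_3 = -1025/1848; a_4 = 129775/768768


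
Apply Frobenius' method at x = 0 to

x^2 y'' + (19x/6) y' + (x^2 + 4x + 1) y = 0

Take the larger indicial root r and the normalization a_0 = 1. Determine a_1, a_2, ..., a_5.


Write in Frobenius form y'' + (p(x)/x) y' + (q(x)/x^2) y = 0:
  p(x) = 19/6,  q(x) = x^2 + 4x + 1.
Indicial equation: r(r-1) + (19/6) r + (1) = 0 -> roots r_1 = -2/3, r_2 = -3/2.
Take r = r_1 = -2/3. Let y(x) = x^r sum_{n>=0} a_n x^n with a_0 = 1.
Substitute y = x^r sum a_n x^n and match x^{r+n}. The recurrence is
  D(n) a_n + 4 a_{n-1} + 1 a_{n-2} = 0,  where D(n) = (r+n)(r+n-1) + (19/6)(r+n) + (1).
  a_n = [-4 a_{n-1} - 1 a_{n-2}] / D(n).
Since the indicial polynomial factors as (r - r_1)(r - r_2), D(n) = (r_1 + n - r_1)(r_1 + n - r_2) = n(n + 5/6).
Evaluating step by step (a_0 = 1):
  n = 1: D(1) = 1(1 + 5/6) = 11/6; numerator = -4(1) = -4; a_1 = (-4)/(11/6) = -24/11
  n = 2: D(2) = 2(2 + 5/6) = 17/3; numerator = -4(-24/11) - 1(1) = 85/11; a_2 = (85/11)/(17/3) = 15/11
  n = 3: D(3) = 3(3 + 5/6) = 23/2; numerator = -4(15/11) - 1(-24/11) = -36/11; a_3 = (-36/11)/(23/2) = -72/253
  n = 4: D(4) = 4(4 + 5/6) = 58/3; numerator = -4(-72/253) - 1(15/11) = -57/253; a_4 = (-57/253)/(58/3) = -171/14674
  n = 5: D(5) = 5(5 + 5/6) = 175/6; numerator = -4(-171/14674) - 1(-72/253) = 2430/7337; a_5 = (2430/7337)/(175/6) = 2916/256795

r = -2/3; a_0 = 1; a_1 = -24/11; a_2 = 15/11; a_3 = -72/253; a_4 = -171/14674; a_5 = 2916/256795


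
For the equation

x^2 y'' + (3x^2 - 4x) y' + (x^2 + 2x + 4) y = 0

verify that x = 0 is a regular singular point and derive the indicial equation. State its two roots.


Divide by x^2 to reach normal form y'' + P_1(x) y' + P_2(x) y = 0 with P_1(x) = 3 - 4/x and P_2(x) = 1 + 2/x + 4/x^2.
x = 0 is a singular point because the y'-coefficient 3 - 4/x has a pole at x = 0 and the y-coefficient 1 + 2/x + 4/x^2 has a pole at x = 0.
It is a regular singular point because x P_1(x) = p(x) = 3x - 4 and x^2 P_2(x) = q(x) = x^2 + 2x + 4 are polynomials, hence analytic at x = 0.
p(0) = -4,  q(0) = 4.
Indicial equation: r(r-1) + p(0) r + q(0) = 0, i.e. r^2 + (p(0) - 1) r + q(0) = 0, i.e. r^2 - 5 r + 4 = 0.
Discriminant: (-5)^2 - 4(4) = 9, so r = (5 ± 3)/2.
Solving: r_1 = 4, r_2 = 1.

indicial: r^2 - 5 r + 4 = 0; roots r_1 = 4, r_2 = 1


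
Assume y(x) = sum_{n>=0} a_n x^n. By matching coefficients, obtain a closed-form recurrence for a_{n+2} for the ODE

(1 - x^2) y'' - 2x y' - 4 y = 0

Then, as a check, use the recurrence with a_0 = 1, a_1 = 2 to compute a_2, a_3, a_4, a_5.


Substitute y = sum_n a_n x^n.
(1 - 1 x^2) y'' contributes (n+2)(n+1) a_{n+2} - n(n-1) a_n at x^n.
-2 x y'(x) contributes -2 n a_n at x^n.
-4 y(x) contributes -4 a_n at x^n.
Matching x^n: (n+2)(n+1) a_{n+2} + (-n(n-1) - 2 n - 4) a_n = 0.
Thus a_{n+2} = (n(n-1) + 2 n + 4) / ((n+1)(n+2)) * a_n.

Check with a_0 = 1, a_1 = 2 (apply the recurrence for n = 0, 1, 2, 3): a_0 = 1, a_1 = 2, a_2 = 2, a_3 = 2, a_4 = 5/3, a_5 = 8/5.

a_(n+2) = (n(n-1) + 2 n + 4) / ((n+1)(n+2)) * a_n; check: a_0 = 1, a_1 = 2, a_2 = 2, a_3 = 2, a_4 = 5/3, a_5 = 8/5


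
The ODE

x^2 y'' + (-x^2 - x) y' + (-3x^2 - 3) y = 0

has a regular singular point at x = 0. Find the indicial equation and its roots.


Divide by x^2 to reach normal form y'' + P_1(x) y' + P_2(x) y = 0 with P_1(x) = -1 - 1/x and P_2(x) = -3 - 3/x^2.
x = 0 is a singular point because the y'-coefficient -1 - 1/x has a pole at x = 0 and the y-coefficient -3 - 3/x^2 has a pole at x = 0.
It is a regular singular point because x P_1(x) = p(x) = -x - 1 and x^2 P_2(x) = q(x) = -3x^2 - 3 are polynomials, hence analytic at x = 0.
p(0) = -1,  q(0) = -3.
Indicial equation: r(r-1) + p(0) r + q(0) = 0, i.e. r^2 + (p(0) - 1) r + q(0) = 0, i.e. r^2 - 2 r - 3 = 0.
Discriminant: (-2)^2 - 4(-3) = 16, so r = (2 ± 4)/2.
Solving: r_1 = 3, r_2 = -1.

indicial: r^2 - 2 r - 3 = 0; roots r_1 = 3, r_2 = -1


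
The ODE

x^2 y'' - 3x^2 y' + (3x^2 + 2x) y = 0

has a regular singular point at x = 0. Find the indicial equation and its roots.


Divide by x^2 to reach normal form y'' + P_1(x) y' + P_2(x) y = 0 with P_1(x) = -3 and P_2(x) = 3 + 2/x.
x = 0 is a singular point because the y-coefficient 3 + 2/x has a pole at x = 0.
It is a regular singular point because x P_1(x) = p(x) = -3x and x^2 P_2(x) = q(x) = 3x^2 + 2x are polynomials, hence analytic at x = 0.
p(0) = 0,  q(0) = 0.
Indicial equation: r(r-1) + p(0) r + q(0) = 0, i.e. r^2 + (p(0) - 1) r + q(0) = 0, i.e. r^2 - 1 r = 0.
Discriminant: (-1)^2 - 4(0) = 1, so r = (1 ± 1)/2.
Solving: r_1 = 1, r_2 = 0.

indicial: r^2 - 1 r = 0; roots r_1 = 1, r_2 = 0


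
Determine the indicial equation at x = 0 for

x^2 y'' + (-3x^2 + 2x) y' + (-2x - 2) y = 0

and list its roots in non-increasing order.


Divide by x^2 to reach normal form y'' + P_1(x) y' + P_2(x) y = 0 with P_1(x) = -3 + 2/x and P_2(x) = -2/x - 2/x^2.
x = 0 is a singular point because the y'-coefficient -3 + 2/x has a pole at x = 0 and the y-coefficient -2/x - 2/x^2 has a pole at x = 0.
It is a regular singular point because x P_1(x) = p(x) = 2 - 3x and x^2 P_2(x) = q(x) = -2x - 2 are polynomials, hence analytic at x = 0.
p(0) = 2,  q(0) = -2.
Indicial equation: r(r-1) + p(0) r + q(0) = 0, i.e. r^2 + (p(0) - 1) r + q(0) = 0, i.e. r^2 + 1 r - 2 = 0.
Discriminant: (1)^2 - 4(-2) = 9, so r = (-1 ± 3)/2.
Solving: r_1 = 1, r_2 = -2.

indicial: r^2 + 1 r - 2 = 0; roots r_1 = 1, r_2 = -2


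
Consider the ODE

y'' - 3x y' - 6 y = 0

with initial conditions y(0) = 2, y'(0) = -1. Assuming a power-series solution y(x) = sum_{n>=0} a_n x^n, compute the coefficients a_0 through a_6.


Ansatz: y(x) = sum_{n>=0} a_n x^n, so y'(x) = sum_{n>=1} n a_n x^(n-1) and y''(x) = sum_{n>=2} n(n-1) a_n x^(n-2).
Substitute into P(x) y'' + Q(x) y' + R(x) y = 0 with P(x) = 1, Q(x) = -3x, R(x) = -6, and match powers of x.
Initial conditions: a_0 = 2, a_1 = -1.
Setting the coefficient of each power of x to zero and solving order by order (substituting the coefficients already found):
  x^0: 2 a_2 - 6 a_0 = 0  ->  2 a_2 = 6 a_0 = 12  ->  a_2 = 6
  x^1: 6 a_3 - 9 a_1 = 0  ->  6 a_3 = 9 a_1 = -9  ->  a_3 = -3/2
  x^2: 12 a_4 - 12 a_2 = 0  ->  12 a_4 = 12 a_2 = 72  ->  a_4 = 6
  x^3: 20 a_5 - 15 a_3 = 0  ->  20 a_5 = 15 a_3 = -45/2  ->  a_5 = -9/8
  x^4: 30 a_6 - 18 a_4 = 0  ->  30 a_6 = 18 a_4 = 108  ->  a_6 = 18/5
Truncated series: y(x) = 2 - x + 6 x^2 - (3/2) x^3 + 6 x^4 - (9/8) x^5 + (18/5) x^6 + O(x^7).

a_0 = 2; a_1 = -1; a_2 = 6; a_3 = -3/2; a_4 = 6; a_5 = -9/8; a_6 = 18/5


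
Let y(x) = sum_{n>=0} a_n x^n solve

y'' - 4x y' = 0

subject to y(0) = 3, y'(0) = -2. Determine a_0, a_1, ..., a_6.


Ansatz: y(x) = sum_{n>=0} a_n x^n, so y'(x) = sum_{n>=1} n a_n x^(n-1) and y''(x) = sum_{n>=2} n(n-1) a_n x^(n-2).
Substitute into P(x) y'' + Q(x) y' + R(x) y = 0 with P(x) = 1, Q(x) = -4x, R(x) = 0, and match powers of x.
Initial conditions: a_0 = 3, a_1 = -2.
Setting the coefficient of each power of x to zero and solving order by order (substituting the coefficients already found):
  x^0: 2 a_2 = 0  ->  a_2 = 0
  x^1: 6 a_3 - 4 a_1 = 0  ->  6 a_3 = 4 a_1 = -8  ->  a_3 = -4/3
  x^2: 12 a_4 - 8 a_2 = 0  ->  12 a_4 = 8 a_2 = 0  ->  a_4 = 0
  x^3: 20 a_5 - 12 a_3 = 0  ->  20 a_5 = 12 a_3 = -16  ->  a_5 = -4/5
  x^4: 30 a_6 - 16 a_4 = 0  ->  30 a_6 = 16 a_4 = 0  ->  a_6 = 0
Truncated series: y(x) = 3 - 2 x - (4/3) x^3 - (4/5) x^5 + O(x^7).

a_0 = 3; a_1 = -2; a_2 = 0; a_3 = -4/3; a_4 = 0; a_5 = -4/5; a_6 = 0


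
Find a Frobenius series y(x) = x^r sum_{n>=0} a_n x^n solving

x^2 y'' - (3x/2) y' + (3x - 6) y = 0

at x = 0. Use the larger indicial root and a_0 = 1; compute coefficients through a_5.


Write in Frobenius form y'' + (p(x)/x) y' + (q(x)/x^2) y = 0:
  p(x) = -3/2,  q(x) = 3x - 6.
Indicial equation: r(r-1) + (-3/2) r + (-6) = 0 -> roots r_1 = 4, r_2 = -3/2.
Take r = r_1 = 4. Let y(x) = x^r sum_{n>=0} a_n x^n with a_0 = 1.
Substitute y = x^r sum a_n x^n and match x^{r+n}. The recurrence is
  D(n) a_n + 3 a_{n-1} = 0,  where D(n) = (r+n)(r+n-1) + (-3/2)(r+n) + (-6).
  a_n = -3 / D(n) * a_{n-1}.
Since the indicial polynomial factors as (r - r_1)(r - r_2), D(n) = (r_1 + n - r_1)(r_1 + n - r_2) = n(n + 11/2).
Evaluating step by step (a_0 = 1):
  n = 1: D(1) = 1(1 + 11/2) = 13/2; numerator = -3(1) = -3; a_1 = (-3)/(13/2) = -6/13
  n = 2: D(2) = 2(2 + 11/2) = 15; numerator = -3(-6/13) = 18/13; a_2 = (18/13)/(15) = 6/65
  n = 3: D(3) = 3(3 + 11/2) = 51/2; numerator = -3(6/65) = -18/65; a_3 = (-18/65)/(51/2) = -12/1105
  n = 4: D(4) = 4(4 + 11/2) = 38; numerator = -3(-12/1105) = 36/1105; a_4 = (36/1105)/(38) = 18/20995
  n = 5: D(5) = 5(5 + 11/2) = 105/2; numerator = -3(18/20995) = -54/20995; a_5 = (-54/20995)/(105/2) = -36/734825

r = 4; a_0 = 1; a_1 = -6/13; a_2 = 6/65; a_3 = -12/1105; a_4 = 18/20995; a_5 = -36/734825


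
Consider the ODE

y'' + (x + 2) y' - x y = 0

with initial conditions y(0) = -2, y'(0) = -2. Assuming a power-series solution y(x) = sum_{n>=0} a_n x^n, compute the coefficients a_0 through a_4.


Ansatz: y(x) = sum_{n>=0} a_n x^n, so y'(x) = sum_{n>=1} n a_n x^(n-1) and y''(x) = sum_{n>=2} n(n-1) a_n x^(n-2).
Substitute into P(x) y'' + Q(x) y' + R(x) y = 0 with P(x) = 1, Q(x) = x + 2, R(x) = -x, and match powers of x.
Initial conditions: a_0 = -2, a_1 = -2.
Setting the coefficient of each power of x to zero and solving order by order (substituting the coefficients already found):
  x^0: 2 a_2 + 2 a_1 = 0  ->  2 a_2 = -2 a_1 = 4  ->  a_2 = 2
  x^1: 6 a_3 + 4 a_2 + a_1 - a_0 = 0  ->  6 a_3 = -4 a_2 - a_1 + a_0 = -8  ->  a_3 = -4/3
  x^2: 12 a_4 + 6 a_3 + 2 a_2 - a_1 = 0  ->  12 a_4 = -6 a_3 - 2 a_2 + a_1 = 2  ->  a_4 = 1/6
Truncated series: y(x) = -2 - 2 x + 2 x^2 - (4/3) x^3 + (1/6) x^4 + O(x^5).

a_0 = -2; a_1 = -2; a_2 = 2; a_3 = -4/3; a_4 = 1/6


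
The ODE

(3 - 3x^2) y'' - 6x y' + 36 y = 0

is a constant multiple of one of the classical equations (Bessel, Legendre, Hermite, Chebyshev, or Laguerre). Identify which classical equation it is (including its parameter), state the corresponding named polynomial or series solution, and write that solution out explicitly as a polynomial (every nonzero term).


All three coefficients share the factor 3; dividing through by 3 gives  (1 - x^2) y'' - 2x y' + 12 y = 0.
This matches the Legendre equation (1 - x^2) y'' - 2x y' + n(n+1) y = 0 (note the -2x y' term) with n(n+1) = 12, so n = 3; the polynomial solution is P_3(x).
With y = sum_k a_k x^k, matching x^k gives (k+2)(k+1) a_{k+2} = [k(k+1) - n(n+1)] a_k = (k - 3)(k + 4) a_k. The right side vanishes at k = 3, so the series with the parity of 3 terminates at degree 3.
Standard normalization (P_n(1) = 1): leading coefficient (2n)!/(2^n (n!)^2) = 720/(8*36) = 5/2, so a_3 = 5/2. Work downward with a_k = (k+1)(k+2) a_{k+2} / ((k - 3)(k + 4)):
  a_1 = (2)(3)(5/2) / ((1 - 3)(1 + 4)) = 15/(-10) = -3/2
Hence P_3(x) = 5 x^3/2 - 3 x/2.

P_3(x); series = 5 x^3/2 - 3 x/2


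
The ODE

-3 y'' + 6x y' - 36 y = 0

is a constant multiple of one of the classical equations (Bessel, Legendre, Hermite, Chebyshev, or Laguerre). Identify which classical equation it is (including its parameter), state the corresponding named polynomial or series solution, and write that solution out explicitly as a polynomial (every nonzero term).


All three coefficients share the factor -3; dividing through by -3 gives  y'' - 2x y' + 12 y = 0.
This matches the Hermite equation y'' - 2x y' + 2n y = 0 with 2n = 12, so n = 6; the polynomial solution is H_6(x).
With y = sum_k a_k x^k, matching x^k gives (k+2)(k+1) a_{k+2} = 2(k - n) a_k = 2(k - 6) a_k. The right side vanishes at k = 6, so the series with the parity of 6 terminates at degree 6.
Standard normalization: leading coefficient of H_n is 2^n, so a_6 = 2^6 = 64. Work downward with a_k = (k+1)(k+2) a_{k+2} / (2(k - n)):
  a_4 = (5)(6)(64) / (2(4 - 6)) = 1920/(-4) = -480
  a_2 = (3)(4)(-480) / (2(2 - 6)) = -5760/(-8) = 720
  a_0 = (1)(2)(720) / (2(0 - 6)) = 1440/(-12) = -120
Hence H_6(x) = 64 x^6 - 480 x^4 + 720 x^2 - 120.

H_6(x); series = 64 x^6 - 480 x^4 + 720 x^2 - 120


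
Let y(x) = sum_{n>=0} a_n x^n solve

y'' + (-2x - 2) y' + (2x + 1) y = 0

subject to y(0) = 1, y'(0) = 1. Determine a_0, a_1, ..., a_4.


Ansatz: y(x) = sum_{n>=0} a_n x^n, so y'(x) = sum_{n>=1} n a_n x^(n-1) and y''(x) = sum_{n>=2} n(n-1) a_n x^(n-2).
Substitute into P(x) y'' + Q(x) y' + R(x) y = 0 with P(x) = 1, Q(x) = -2x - 2, R(x) = 2x + 1, and match powers of x.
Initial conditions: a_0 = 1, a_1 = 1.
Setting the coefficient of each power of x to zero and solving order by order (substituting the coefficients already found):
  x^0: 2 a_2 - 2 a_1 + a_0 = 0  ->  2 a_2 = 2 a_1 - a_0 = 1  ->  a_2 = 1/2
  x^1: 6 a_3 - 4 a_2 - a_1 + 2 a_0 = 0  ->  6 a_3 = 4 a_2 + a_1 - 2 a_0 = 1  ->  a_3 = 1/6
  x^2: 12 a_4 - 6 a_3 - 3 a_2 + 2 a_1 = 0  ->  12 a_4 = 6 a_3 + 3 a_2 - 2 a_1 = 1/2  ->  a_4 = 1/24
Truncated series: y(x) = 1 + x + (1/2) x^2 + (1/6) x^3 + (1/24) x^4 + O(x^5).

a_0 = 1; a_1 = 1; a_2 = 1/2; a_3 = 1/6; a_4 = 1/24


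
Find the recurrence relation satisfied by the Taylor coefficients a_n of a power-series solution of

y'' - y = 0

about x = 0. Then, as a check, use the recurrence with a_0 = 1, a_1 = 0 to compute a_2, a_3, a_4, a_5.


Substitute y = sum_n a_n x^n into y'' + (const) y = 0.
y''(x) = sum_{n>=0} (n+2)(n+1) a_{n+2} x^n.
The ODE becomes sum_n [(n+2)(n+1) a_{n+2} - 1 a_n] x^n = 0.
Setting each coefficient to zero gives the recurrence:
  (n+2)(n+1) a_{n+2} - 1 a_n = 0,
  a_{n+2} = 1 / ((n+1)(n+2)) a_n.

Check with a_0 = 1, a_1 = 0 (apply the recurrence for n = 0, 1, 2, 3): a_0 = 1, a_1 = 0, a_2 = 1/2, a_3 = 0, a_4 = 1/24, a_5 = 0.

a_{n+2} = 1/((n+1)(n+2)) * a_n; check: a_0 = 1, a_1 = 0, a_2 = 1/2, a_3 = 0, a_4 = 1/24, a_5 = 0


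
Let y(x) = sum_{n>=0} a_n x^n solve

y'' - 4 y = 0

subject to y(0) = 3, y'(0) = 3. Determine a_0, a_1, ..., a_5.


Ansatz: y(x) = sum_{n>=0} a_n x^n, so y'(x) = sum_{n>=1} n a_n x^(n-1) and y''(x) = sum_{n>=2} n(n-1) a_n x^(n-2).
Substitute into P(x) y'' + Q(x) y' + R(x) y = 0 with P(x) = 1, Q(x) = 0, R(x) = -4, and match powers of x.
Initial conditions: a_0 = 3, a_1 = 3.
Setting the coefficient of each power of x to zero and solving order by order (substituting the coefficients already found):
  x^0: 2 a_2 - 4 a_0 = 0  ->  2 a_2 = 4 a_0 = 12  ->  a_2 = 6
  x^1: 6 a_3 - 4 a_1 = 0  ->  6 a_3 = 4 a_1 = 12  ->  a_3 = 2
  x^2: 12 a_4 - 4 a_2 = 0  ->  12 a_4 = 4 a_2 = 24  ->  a_4 = 2
  x^3: 20 a_5 - 4 a_3 = 0  ->  20 a_5 = 4 a_3 = 8  ->  a_5 = 2/5
Truncated series: y(x) = 3 + 3 x + 6 x^2 + 2 x^3 + 2 x^4 + (2/5) x^5 + O(x^6).

a_0 = 3; a_1 = 3; a_2 = 6; a_3 = 2; a_4 = 2; a_5 = 2/5


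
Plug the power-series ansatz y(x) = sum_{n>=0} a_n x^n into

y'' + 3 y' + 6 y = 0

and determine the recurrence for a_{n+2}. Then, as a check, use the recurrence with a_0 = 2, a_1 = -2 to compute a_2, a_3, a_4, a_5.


Substitute y = sum_n a_n x^n.
y''(x) has coefficient (n+2)(n+1) a_{n+2} at x^n;
3 y'(x) has coefficient 3 (n+1) a_{n+1} at x^n;
6 y(x) has coefficient 6 a_n at x^n.
Matching x^n: (n+2)(n+1) a_{n+2} + 3 (n+1) a_{n+1} + 6 a_n = 0.
Thus a_{n+2} = [-3 (n+1) a_{n+1} - 6 a_n] / ((n+1)(n+2)).

Check with a_0 = 2, a_1 = -2 (apply the recurrence for n = 0, 1, 2, 3): a_0 = 2, a_1 = -2, a_2 = -3, a_3 = 5, a_4 = -9/4, a_5 = -3/20.

a_(n+2) = [-3 (n+1) a_(n+1) - 6 a_n] / ((n+1)(n+2)); check: a_0 = 2, a_1 = -2, a_2 = -3, a_3 = 5, a_4 = -9/4, a_5 = -3/20


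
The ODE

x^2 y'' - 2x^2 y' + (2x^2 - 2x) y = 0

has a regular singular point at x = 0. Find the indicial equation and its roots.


Divide by x^2 to reach normal form y'' + P_1(x) y' + P_2(x) y = 0 with P_1(x) = -2 and P_2(x) = 2 - 2/x.
x = 0 is a singular point because the y-coefficient 2 - 2/x has a pole at x = 0.
It is a regular singular point because x P_1(x) = p(x) = -2x and x^2 P_2(x) = q(x) = 2x^2 - 2x are polynomials, hence analytic at x = 0.
p(0) = 0,  q(0) = 0.
Indicial equation: r(r-1) + p(0) r + q(0) = 0, i.e. r^2 + (p(0) - 1) r + q(0) = 0, i.e. r^2 - 1 r = 0.
Discriminant: (-1)^2 - 4(0) = 1, so r = (1 ± 1)/2.
Solving: r_1 = 1, r_2 = 0.

indicial: r^2 - 1 r = 0; roots r_1 = 1, r_2 = 0


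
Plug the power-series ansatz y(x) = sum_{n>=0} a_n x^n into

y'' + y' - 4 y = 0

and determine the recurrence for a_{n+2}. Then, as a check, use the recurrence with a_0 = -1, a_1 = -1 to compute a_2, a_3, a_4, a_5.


Substitute y = sum_n a_n x^n.
y''(x) has coefficient (n+2)(n+1) a_{n+2} at x^n;
y'(x) has coefficient (n+1) a_{n+1} at x^n;
-4 y(x) has coefficient -4 a_n at x^n.
Matching x^n: (n+2)(n+1) a_{n+2} + (n+1) a_{n+1} - 4 a_n = 0.
Thus a_{n+2} = [-(n+1) a_{n+1} + 4 a_n] / ((n+1)(n+2)).

Check with a_0 = -1, a_1 = -1 (apply the recurrence for n = 0, 1, 2, 3): a_0 = -1, a_1 = -1, a_2 = -3/2, a_3 = -1/6, a_4 = -11/24, a_5 = 7/120.

a_(n+2) = [-(n+1) a_(n+1) + 4 a_n] / ((n+1)(n+2)); check: a_0 = -1, a_1 = -1, a_2 = -3/2, a_3 = -1/6, a_4 = -11/24, a_5 = 7/120


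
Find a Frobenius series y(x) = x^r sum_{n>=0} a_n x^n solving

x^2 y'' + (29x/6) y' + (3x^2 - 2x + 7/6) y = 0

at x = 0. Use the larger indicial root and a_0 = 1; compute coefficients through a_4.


Write in Frobenius form y'' + (p(x)/x) y' + (q(x)/x^2) y = 0:
  p(x) = 29/6,  q(x) = 3x^2 - 2x + 7/6.
Indicial equation: r(r-1) + (29/6) r + (7/6) = 0 -> roots r_1 = -1/3, r_2 = -7/2.
Take r = r_1 = -1/3. Let y(x) = x^r sum_{n>=0} a_n x^n with a_0 = 1.
Substitute y = x^r sum a_n x^n and match x^{r+n}. The recurrence is
  D(n) a_n - 2 a_{n-1} + 3 a_{n-2} = 0,  where D(n) = (r+n)(r+n-1) + (29/6)(r+n) + (7/6).
  a_n = [2 a_{n-1} - 3 a_{n-2}] / D(n).
Since the indicial polynomial factors as (r - r_1)(r - r_2), D(n) = (r_1 + n - r_1)(r_1 + n - r_2) = n(n + 19/6).
Evaluating step by step (a_0 = 1):
  n = 1: D(1) = 1(1 + 19/6) = 25/6; numerator = 2(1) = 2; a_1 = (2)/(25/6) = 12/25
  n = 2: D(2) = 2(2 + 19/6) = 31/3; numerator = 2(12/25) - 3(1) = -51/25; a_2 = (-51/25)/(31/3) = -153/775
  n = 3: D(3) = 3(3 + 19/6) = 37/2; numerator = 2(-153/775) - 3(12/25) = -1422/775; a_3 = (-1422/775)/(37/2) = -2844/28675
  n = 4: D(4) = 4(4 + 19/6) = 86/3; numerator = 2(-2844/28675) - 3(-153/775) = 2259/5735; a_4 = (2259/5735)/(86/3) = 6777/493210

r = -1/3; a_0 = 1; a_1 = 12/25; a_2 = -153/775; a_3 = -2844/28675; a_4 = 6777/493210


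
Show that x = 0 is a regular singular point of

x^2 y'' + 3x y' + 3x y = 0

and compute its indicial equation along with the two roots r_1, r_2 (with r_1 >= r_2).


Divide by x^2 to reach normal form y'' + P_1(x) y' + P_2(x) y = 0 with P_1(x) = 3/x and P_2(x) = 3/x.
x = 0 is a singular point because the y'-coefficient 3/x has a pole at x = 0 and the y-coefficient 3/x has a pole at x = 0.
It is a regular singular point because x P_1(x) = p(x) = 3 and x^2 P_2(x) = q(x) = 3x are polynomials, hence analytic at x = 0.
p(0) = 3,  q(0) = 0.
Indicial equation: r(r-1) + p(0) r + q(0) = 0, i.e. r^2 + (p(0) - 1) r + q(0) = 0, i.e. r^2 + 2 r = 0.
Discriminant: (2)^2 - 4(0) = 4, so r = (-2 ± 2)/2.
Solving: r_1 = 0, r_2 = -2.

indicial: r^2 + 2 r = 0; roots r_1 = 0, r_2 = -2


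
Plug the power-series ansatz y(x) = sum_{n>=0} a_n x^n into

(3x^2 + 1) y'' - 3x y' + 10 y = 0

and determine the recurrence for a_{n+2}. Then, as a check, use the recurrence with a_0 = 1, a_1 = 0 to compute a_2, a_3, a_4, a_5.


Substitute y = sum_n a_n x^n.
(1 + 3 x^2) y'' contributes (n+2)(n+1) a_{n+2} + 3 n(n-1) a_n at x^n.
-3 x y'(x) contributes -3 n a_n at x^n.
10 y(x) contributes 10 a_n at x^n.
Matching x^n: (n+2)(n+1) a_{n+2} + (3 n(n-1) - 3 n + 10) a_n = 0.
Thus a_{n+2} = (-3 n(n-1) + 3 n - 10) / ((n+1)(n+2)) * a_n.

Check with a_0 = 1, a_1 = 0 (apply the recurrence for n = 0, 1, 2, 3): a_0 = 1, a_1 = 0, a_2 = -5, a_3 = 0, a_4 = 25/6, a_5 = 0.

a_(n+2) = (-3 n(n-1) + 3 n - 10) / ((n+1)(n+2)) * a_n; check: a_0 = 1, a_1 = 0, a_2 = -5, a_3 = 0, a_4 = 25/6, a_5 = 0


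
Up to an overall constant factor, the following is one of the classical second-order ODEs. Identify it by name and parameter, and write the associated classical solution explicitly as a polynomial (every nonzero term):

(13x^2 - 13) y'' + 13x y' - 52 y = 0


All three coefficients share the factor -13; dividing through by -13 gives  (1 - x^2) y'' - x y' + 4 y = 0.
This matches the Chebyshev equation (1 - x^2) y'' - x y' + n^2 y = 0 (note the -x y' term, not -2x y') with n^2 = 4, so n = 2; the polynomial solution is T_2(x).
With y = sum_k a_k x^k, matching x^k gives (k+2)(k+1) a_{k+2} = (k^2 - n^2) a_k = (k - 2)(k + 2) a_k. The right side vanishes at k = 2, so the series with the parity of 2 terminates at degree 2.
Standard normalization: leading coefficient of T_n is 2^(n-1), so a_2 = 2^1 = 2. Work downward with a_k = (k+1)(k+2) a_{k+2} / ((k - 2)(k + 2)):
  a_0 = (1)(2)(2) / ((0 - 2)(0 + 2)) = 4/(-4) = -1
Hence T_2(x) = 2 x^2 - 1.

T_2(x); series = 2 x^2 - 1


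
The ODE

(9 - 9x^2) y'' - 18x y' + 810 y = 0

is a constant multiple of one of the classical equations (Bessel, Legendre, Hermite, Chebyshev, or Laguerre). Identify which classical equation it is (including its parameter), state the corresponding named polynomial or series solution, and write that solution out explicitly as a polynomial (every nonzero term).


All three coefficients share the factor 9; dividing through by 9 gives  (1 - x^2) y'' - 2x y' + 90 y = 0.
This matches the Legendre equation (1 - x^2) y'' - 2x y' + n(n+1) y = 0 (note the -2x y' term) with n(n+1) = 90, so n = 9; the polynomial solution is P_9(x).
With y = sum_k a_k x^k, matching x^k gives (k+2)(k+1) a_{k+2} = [k(k+1) - n(n+1)] a_k = (k - 9)(k + 10) a_k. The right side vanishes at k = 9, so the series with the parity of 9 terminates at degree 9.
Standard normalization (P_n(1) = 1): leading coefficient (2n)!/(2^n (n!)^2) = 6402373705728000/(512*131681894400) = 12155/128, so a_9 = 12155/128. Work downward with a_k = (k+1)(k+2) a_{k+2} / ((k - 9)(k + 10)):
  a_7 = (8)(9)(12155/128) / ((7 - 9)(7 + 10)) = (109395/16)/(-34) = -6435/32
  a_5 = (6)(7)(-6435/32) / ((5 - 9)(5 + 10)) = (-135135/16)/(-60) = 9009/64
  a_3 = (4)(5)(9009/64) / ((3 - 9)(3 + 10)) = (45045/16)/(-78) = -1155/32
  a_1 = (2)(3)(-1155/32) / ((1 - 9)(1 + 10)) = (-3465/16)/(-88) = 315/128
Hence P_9(x) = 12155 x^9/128 - 6435 x^7/32 + 9009 x^5/64 - 1155 x^3/32 + 315 x/128.

P_9(x); series = 12155 x^9/128 - 6435 x^7/32 + 9009 x^5/64 - 1155 x^3/32 + 315 x/128


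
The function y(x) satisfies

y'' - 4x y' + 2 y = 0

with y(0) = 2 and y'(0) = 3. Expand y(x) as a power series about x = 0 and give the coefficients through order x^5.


Ansatz: y(x) = sum_{n>=0} a_n x^n, so y'(x) = sum_{n>=1} n a_n x^(n-1) and y''(x) = sum_{n>=2} n(n-1) a_n x^(n-2).
Substitute into P(x) y'' + Q(x) y' + R(x) y = 0 with P(x) = 1, Q(x) = -4x, R(x) = 2, and match powers of x.
Initial conditions: a_0 = 2, a_1 = 3.
Setting the coefficient of each power of x to zero and solving order by order (substituting the coefficients already found):
  x^0: 2 a_2 + 2 a_0 = 0  ->  2 a_2 = -2 a_0 = -4  ->  a_2 = -2
  x^1: 6 a_3 - 2 a_1 = 0  ->  6 a_3 = 2 a_1 = 6  ->  a_3 = 1
  x^2: 12 a_4 - 6 a_2 = 0  ->  12 a_4 = 6 a_2 = -12  ->  a_4 = -1
  x^3: 20 a_5 - 10 a_3 = 0  ->  20 a_5 = 10 a_3 = 10  ->  a_5 = 1/2
Truncated series: y(x) = 2 + 3 x - 2 x^2 + x^3 - x^4 + (1/2) x^5 + O(x^6).

a_0 = 2; a_1 = 3; a_2 = -2; a_3 = 1; a_4 = -1; a_5 = 1/2


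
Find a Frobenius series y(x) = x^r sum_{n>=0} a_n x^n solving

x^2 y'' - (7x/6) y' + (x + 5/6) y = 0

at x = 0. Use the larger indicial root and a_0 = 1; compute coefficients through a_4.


Write in Frobenius form y'' + (p(x)/x) y' + (q(x)/x^2) y = 0:
  p(x) = -7/6,  q(x) = x + 5/6.
Indicial equation: r(r-1) + (-7/6) r + (5/6) = 0 -> roots r_1 = 5/3, r_2 = 1/2.
Take r = r_1 = 5/3. Let y(x) = x^r sum_{n>=0} a_n x^n with a_0 = 1.
Substitute y = x^r sum a_n x^n and match x^{r+n}. The recurrence is
  D(n) a_n + 1 a_{n-1} = 0,  where D(n) = (r+n)(r+n-1) + (-7/6)(r+n) + (5/6).
  a_n = -1 / D(n) * a_{n-1}.
Since the indicial polynomial factors as (r - r_1)(r - r_2), D(n) = (r_1 + n - r_1)(r_1 + n - r_2) = n(n + 7/6).
Evaluating step by step (a_0 = 1):
  n = 1: D(1) = 1(1 + 7/6) = 13/6; numerator = -1(1) = -1; a_1 = (-1)/(13/6) = -6/13
  n = 2: D(2) = 2(2 + 7/6) = 19/3; numerator = -1(-6/13) = 6/13; a_2 = (6/13)/(19/3) = 18/247
  n = 3: D(3) = 3(3 + 7/6) = 25/2; numerator = -1(18/247) = -18/247; a_3 = (-18/247)/(25/2) = -36/6175
  n = 4: D(4) = 4(4 + 7/6) = 62/3; numerator = -1(-36/6175) = 36/6175; a_4 = (36/6175)/(62/3) = 54/191425

r = 5/3; a_0 = 1; a_1 = -6/13; a_2 = 18/247; a_3 = -36/6175; a_4 = 54/191425


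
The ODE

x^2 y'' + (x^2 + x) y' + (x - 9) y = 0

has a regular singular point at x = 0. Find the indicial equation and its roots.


Divide by x^2 to reach normal form y'' + P_1(x) y' + P_2(x) y = 0 with P_1(x) = 1 + 1/x and P_2(x) = 1/x - 9/x^2.
x = 0 is a singular point because the y'-coefficient 1 + 1/x has a pole at x = 0 and the y-coefficient 1/x - 9/x^2 has a pole at x = 0.
It is a regular singular point because x P_1(x) = p(x) = x + 1 and x^2 P_2(x) = q(x) = x - 9 are polynomials, hence analytic at x = 0.
p(0) = 1,  q(0) = -9.
Indicial equation: r(r-1) + p(0) r + q(0) = 0, i.e. r^2 + (p(0) - 1) r + q(0) = 0, i.e. r^2 - 9 = 0.
Discriminant: (0)^2 - 4(-9) = 36, so r = (0 ± 6)/2.
Solving: r_1 = 3, r_2 = -3.

indicial: r^2 - 9 = 0; roots r_1 = 3, r_2 = -3


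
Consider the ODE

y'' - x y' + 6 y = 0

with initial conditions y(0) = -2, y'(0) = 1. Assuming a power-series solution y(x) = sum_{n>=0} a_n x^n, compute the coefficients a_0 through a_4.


Ansatz: y(x) = sum_{n>=0} a_n x^n, so y'(x) = sum_{n>=1} n a_n x^(n-1) and y''(x) = sum_{n>=2} n(n-1) a_n x^(n-2).
Substitute into P(x) y'' + Q(x) y' + R(x) y = 0 with P(x) = 1, Q(x) = -x, R(x) = 6, and match powers of x.
Initial conditions: a_0 = -2, a_1 = 1.
Setting the coefficient of each power of x to zero and solving order by order (substituting the coefficients already found):
  x^0: 2 a_2 + 6 a_0 = 0  ->  2 a_2 = -6 a_0 = 12  ->  a_2 = 6
  x^1: 6 a_3 + 5 a_1 = 0  ->  6 a_3 = -5 a_1 = -5  ->  a_3 = -5/6
  x^2: 12 a_4 + 4 a_2 = 0  ->  12 a_4 = -4 a_2 = -24  ->  a_4 = -2
Truncated series: y(x) = -2 + x + 6 x^2 - (5/6) x^3 - 2 x^4 + O(x^5).

a_0 = -2; a_1 = 1; a_2 = 6; a_3 = -5/6; a_4 = -2


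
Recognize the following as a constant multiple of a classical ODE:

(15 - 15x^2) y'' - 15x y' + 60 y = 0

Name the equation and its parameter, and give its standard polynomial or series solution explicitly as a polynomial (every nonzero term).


All three coefficients share the factor 15; dividing through by 15 gives  (1 - x^2) y'' - x y' + 4 y = 0.
This matches the Chebyshev equation (1 - x^2) y'' - x y' + n^2 y = 0 (note the -x y' term, not -2x y') with n^2 = 4, so n = 2; the polynomial solution is T_2(x).
With y = sum_k a_k x^k, matching x^k gives (k+2)(k+1) a_{k+2} = (k^2 - n^2) a_k = (k - 2)(k + 2) a_k. The right side vanishes at k = 2, so the series with the parity of 2 terminates at degree 2.
Standard normalization: leading coefficient of T_n is 2^(n-1), so a_2 = 2^1 = 2. Work downward with a_k = (k+1)(k+2) a_{k+2} / ((k - 2)(k + 2)):
  a_0 = (1)(2)(2) / ((0 - 2)(0 + 2)) = 4/(-4) = -1
Hence T_2(x) = 2 x^2 - 1.

T_2(x); series = 2 x^2 - 1


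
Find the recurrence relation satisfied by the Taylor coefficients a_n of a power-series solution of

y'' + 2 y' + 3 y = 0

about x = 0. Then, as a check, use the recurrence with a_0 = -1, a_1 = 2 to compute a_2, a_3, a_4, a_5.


Substitute y = sum_n a_n x^n.
y''(x) has coefficient (n+2)(n+1) a_{n+2} at x^n;
2 y'(x) has coefficient 2 (n+1) a_{n+1} at x^n;
3 y(x) has coefficient 3 a_n at x^n.
Matching x^n: (n+2)(n+1) a_{n+2} + 2 (n+1) a_{n+1} + 3 a_n = 0.
Thus a_{n+2} = [-2 (n+1) a_{n+1} - 3 a_n] / ((n+1)(n+2)).

Check with a_0 = -1, a_1 = 2 (apply the recurrence for n = 0, 1, 2, 3): a_0 = -1, a_1 = 2, a_2 = -1/2, a_3 = -2/3, a_4 = 11/24, a_5 = -1/12.

a_(n+2) = [-2 (n+1) a_(n+1) - 3 a_n] / ((n+1)(n+2)); check: a_0 = -1, a_1 = 2, a_2 = -1/2, a_3 = -2/3, a_4 = 11/24, a_5 = -1/12


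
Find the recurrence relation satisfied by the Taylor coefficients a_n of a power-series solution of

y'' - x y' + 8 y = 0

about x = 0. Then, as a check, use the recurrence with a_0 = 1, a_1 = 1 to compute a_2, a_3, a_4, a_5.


Substitute y = sum_n a_n x^n.
y''(x) has coefficient (n+2)(n+1) a_{n+2} at x^n;
-x y'(x) has coefficient -n a_n at x^n (shift);
8 y(x) has coefficient 8 a_n at x^n.
Matching x^n: (n+2)(n+1) a_{n+2} + (-n + 8) a_n = 0.
Thus a_{n+2} = (n - 8) / ((n+1)(n+2)) * a_n.

Check with a_0 = 1, a_1 = 1 (apply the recurrence for n = 0, 1, 2, 3): a_0 = 1, a_1 = 1, a_2 = -4, a_3 = -7/6, a_4 = 2, a_5 = 7/24.

a_(n+2) = (n - 8) / ((n+1)(n+2)) * a_n; check: a_0 = 1, a_1 = 1, a_2 = -4, a_3 = -7/6, a_4 = 2, a_5 = 7/24


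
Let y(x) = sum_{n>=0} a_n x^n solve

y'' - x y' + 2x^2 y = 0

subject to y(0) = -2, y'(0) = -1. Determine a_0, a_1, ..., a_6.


Ansatz: y(x) = sum_{n>=0} a_n x^n, so y'(x) = sum_{n>=1} n a_n x^(n-1) and y''(x) = sum_{n>=2} n(n-1) a_n x^(n-2).
Substitute into P(x) y'' + Q(x) y' + R(x) y = 0 with P(x) = 1, Q(x) = -x, R(x) = 2x^2, and match powers of x.
Initial conditions: a_0 = -2, a_1 = -1.
Setting the coefficient of each power of x to zero and solving order by order (substituting the coefficients already found):
  x^0: 2 a_2 = 0  ->  a_2 = 0
  x^1: 6 a_3 - a_1 = 0  ->  6 a_3 = a_1 = -1  ->  a_3 = -1/6
  x^2: 12 a_4 - 2 a_2 + 2 a_0 = 0  ->  12 a_4 = 2 a_2 - 2 a_0 = 4  ->  a_4 = 1/3
  x^3: 20 a_5 - 3 a_3 + 2 a_1 = 0  ->  20 a_5 = 3 a_3 - 2 a_1 = 3/2  ->  a_5 = 3/40
  x^4: 30 a_6 - 4 a_4 + 2 a_2 = 0  ->  30 a_6 = 4 a_4 - 2 a_2 = 4/3  ->  a_6 = 2/45
Truncated series: y(x) = -2 - x - (1/6) x^3 + (1/3) x^4 + (3/40) x^5 + (2/45) x^6 + O(x^7).

a_0 = -2; a_1 = -1; a_2 = 0; a_3 = -1/6; a_4 = 1/3; a_5 = 3/40; a_6 = 2/45
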